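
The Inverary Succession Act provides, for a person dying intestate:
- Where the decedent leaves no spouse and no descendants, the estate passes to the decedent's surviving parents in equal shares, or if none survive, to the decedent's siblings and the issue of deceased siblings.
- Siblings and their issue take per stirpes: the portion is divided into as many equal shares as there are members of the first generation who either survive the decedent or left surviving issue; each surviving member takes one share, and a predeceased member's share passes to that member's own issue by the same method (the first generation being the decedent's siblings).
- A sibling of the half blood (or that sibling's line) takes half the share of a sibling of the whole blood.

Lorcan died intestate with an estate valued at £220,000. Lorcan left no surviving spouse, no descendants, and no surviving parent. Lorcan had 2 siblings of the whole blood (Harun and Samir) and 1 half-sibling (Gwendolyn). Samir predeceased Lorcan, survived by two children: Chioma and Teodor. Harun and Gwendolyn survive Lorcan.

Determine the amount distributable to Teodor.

The entire £220,000 passes to the siblings and their issue.
Counting each half-blood sibling's line as half a unit, there are 5/2 units in £220,000, so one unit is £88,000. Whole-blood lines (Harun and Samir) take £88,000 each; half-blood lines (Gwendolyn) take £44,000 each.
Samir's share (£88,000) is divided into 2 shares of £44,000: Chioma and Teodor each take £44,000.

Teodor receives £44,000.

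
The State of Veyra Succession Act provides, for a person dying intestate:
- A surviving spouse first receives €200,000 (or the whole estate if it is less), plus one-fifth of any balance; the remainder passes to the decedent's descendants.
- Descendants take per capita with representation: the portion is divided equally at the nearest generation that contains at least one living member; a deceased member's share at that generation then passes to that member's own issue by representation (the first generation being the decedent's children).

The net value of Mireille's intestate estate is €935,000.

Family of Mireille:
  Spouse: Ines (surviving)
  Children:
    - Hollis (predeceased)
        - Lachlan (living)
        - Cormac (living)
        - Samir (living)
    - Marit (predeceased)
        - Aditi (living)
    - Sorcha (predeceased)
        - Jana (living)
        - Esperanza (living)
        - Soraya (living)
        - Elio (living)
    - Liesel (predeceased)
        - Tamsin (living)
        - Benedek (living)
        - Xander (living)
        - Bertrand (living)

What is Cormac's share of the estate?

Cormac receives €49,000.

Ines first takes €200,000, leaving a balance of €735,000. Ines then takes one-fifth of the balance (€147,000), for a total of €347,000. The remaining €588,000 passes to the descendants.
No child survives, so the initial division is made at the grandchildren's generation.
The descendants' portion (€588,000) is divided into 12 shares of €49,000: Lachlan, Cormac, Samir, Aditi, Jana, Esperanza, Soraya, Elio, Tamsin, Benedek, Xander, and Bertrand each take €49,000.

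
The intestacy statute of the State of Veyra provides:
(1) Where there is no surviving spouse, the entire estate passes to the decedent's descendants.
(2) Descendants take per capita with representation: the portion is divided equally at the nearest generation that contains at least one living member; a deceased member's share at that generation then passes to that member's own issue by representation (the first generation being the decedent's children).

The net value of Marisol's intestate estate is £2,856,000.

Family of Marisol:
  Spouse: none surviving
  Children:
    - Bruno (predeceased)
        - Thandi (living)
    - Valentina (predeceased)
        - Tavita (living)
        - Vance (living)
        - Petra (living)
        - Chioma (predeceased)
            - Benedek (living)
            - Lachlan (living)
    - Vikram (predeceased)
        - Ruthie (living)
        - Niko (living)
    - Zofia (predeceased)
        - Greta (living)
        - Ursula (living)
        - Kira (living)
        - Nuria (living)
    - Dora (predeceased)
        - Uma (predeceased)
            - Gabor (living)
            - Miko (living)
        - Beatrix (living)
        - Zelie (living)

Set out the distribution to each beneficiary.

The entire £2,856,000 passes to the descendants.
No child survives, so the initial division is made at the grandchildren's generation.
That amount (£2,856,000) is divided into 14 shares of £204,000: Thandi, Tavita, Vance, Petra, Ruthie, Niko, Greta, Ursula, Kira, Nuria, Beatrix, and Zelie each take £204,000; Chioma's £204,000 share passes to Chioma's issue; Uma's £204,000 share passes to Uma's issue.
Chioma's share (£204,000) is divided into 2 shares of £102,000: Benedek and Lachlan each take £102,000.
Uma's share (£204,000) is divided into 2 shares of £102,000: Gabor and Miko each take £102,000.

Thandi: £204,000; Tavita: £204,000; Vance: £204,000; Petra: £204,000; Benedek: £102,000; Lachlan: £102,000; Ruthie: £204,000; Niko: £204,000; Greta: £204,000; Ursula: £204,000; Kira: £204,000; Nuria: £204,000; Gabor: £102,000; Miko: £102,000; Beatrix: £204,000; Zelie: £204,000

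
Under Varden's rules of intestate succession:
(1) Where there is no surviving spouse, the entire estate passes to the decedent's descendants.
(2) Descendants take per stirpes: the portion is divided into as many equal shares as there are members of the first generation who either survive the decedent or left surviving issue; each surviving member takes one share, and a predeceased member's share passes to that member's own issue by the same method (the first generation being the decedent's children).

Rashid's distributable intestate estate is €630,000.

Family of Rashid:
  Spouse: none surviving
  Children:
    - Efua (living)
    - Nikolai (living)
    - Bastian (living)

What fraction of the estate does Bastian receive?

The entire €630,000 passes to the descendants.
That amount (€630,000) is divided into 3 shares of €210,000: Efua, Nikolai, and Bastian each take €210,000.

Bastian receives 1/3 of the estate.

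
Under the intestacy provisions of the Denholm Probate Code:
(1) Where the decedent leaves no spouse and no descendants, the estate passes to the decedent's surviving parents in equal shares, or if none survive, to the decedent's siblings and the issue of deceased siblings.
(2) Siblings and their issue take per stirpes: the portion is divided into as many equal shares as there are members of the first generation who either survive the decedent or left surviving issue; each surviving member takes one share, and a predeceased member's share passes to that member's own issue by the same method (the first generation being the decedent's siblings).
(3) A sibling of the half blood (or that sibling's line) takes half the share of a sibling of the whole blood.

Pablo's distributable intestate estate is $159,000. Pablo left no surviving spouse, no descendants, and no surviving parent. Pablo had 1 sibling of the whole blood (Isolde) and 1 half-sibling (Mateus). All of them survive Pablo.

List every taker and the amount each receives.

The entire $159,000 passes to the siblings and their issue.
Counting each half-blood sibling's line as half a unit, there are 3/2 units in $159,000, so one unit is $106,000. Whole-blood lines (Isolde) take $106,000 each; half-blood lines (Mateus) take $53,000 each.

Isolde: $106,000; Mateus: $53,000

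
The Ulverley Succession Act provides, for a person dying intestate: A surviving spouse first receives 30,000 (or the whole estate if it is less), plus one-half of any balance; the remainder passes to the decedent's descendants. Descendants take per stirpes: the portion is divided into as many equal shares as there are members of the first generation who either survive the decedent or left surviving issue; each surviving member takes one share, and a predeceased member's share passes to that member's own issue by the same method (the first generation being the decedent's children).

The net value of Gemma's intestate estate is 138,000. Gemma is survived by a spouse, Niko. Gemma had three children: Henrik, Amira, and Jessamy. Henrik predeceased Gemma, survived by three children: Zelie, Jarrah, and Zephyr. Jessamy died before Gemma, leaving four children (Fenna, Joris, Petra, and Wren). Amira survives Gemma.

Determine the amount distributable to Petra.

Petra receives 4,500.

Niko first takes 30,000, leaving a balance of 108,000. Niko then takes one-half of the balance (54,000), for a total of 84,000. The remaining 54,000 passes to the descendants.
The descendants' portion (54,000) is divided into 3 shares of 18,000: Amira takes 18,000; Henrik's 18,000 share passes to Henrik's issue; Jessamy's 18,000 share passes to Jessamy's issue.
Henrik's share (18,000) is divided into 3 shares of 6,000: Zelie, Jarrah, and Zephyr each take 6,000.
Jessamy's share (18,000) is divided into 4 shares of 4,500: Fenna, Joris, Petra, and Wren each take 4,500.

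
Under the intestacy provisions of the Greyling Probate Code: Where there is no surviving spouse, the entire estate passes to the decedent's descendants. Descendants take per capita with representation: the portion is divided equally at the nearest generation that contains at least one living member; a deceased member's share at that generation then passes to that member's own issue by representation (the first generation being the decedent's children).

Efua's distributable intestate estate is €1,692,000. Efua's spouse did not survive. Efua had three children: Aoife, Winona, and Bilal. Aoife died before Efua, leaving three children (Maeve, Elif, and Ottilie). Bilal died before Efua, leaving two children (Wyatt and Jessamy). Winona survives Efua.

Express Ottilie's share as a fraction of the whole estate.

Ottilie receives 1/9 of the estate.

The entire €1,692,000 passes to the descendants.
That amount (€1,692,000) is divided into 3 shares of €564,000: Winona takes €564,000; Aoife's €564,000 share passes to Aoife's issue; Bilal's €564,000 share passes to Bilal's issue.
Aoife's share (€564,000) is divided into 3 shares of €188,000: Maeve, Elif, and Ottilie each take €188,000.
Bilal's share (€564,000) is divided into 2 shares of €282,000: Wyatt and Jessamy each take €282,000.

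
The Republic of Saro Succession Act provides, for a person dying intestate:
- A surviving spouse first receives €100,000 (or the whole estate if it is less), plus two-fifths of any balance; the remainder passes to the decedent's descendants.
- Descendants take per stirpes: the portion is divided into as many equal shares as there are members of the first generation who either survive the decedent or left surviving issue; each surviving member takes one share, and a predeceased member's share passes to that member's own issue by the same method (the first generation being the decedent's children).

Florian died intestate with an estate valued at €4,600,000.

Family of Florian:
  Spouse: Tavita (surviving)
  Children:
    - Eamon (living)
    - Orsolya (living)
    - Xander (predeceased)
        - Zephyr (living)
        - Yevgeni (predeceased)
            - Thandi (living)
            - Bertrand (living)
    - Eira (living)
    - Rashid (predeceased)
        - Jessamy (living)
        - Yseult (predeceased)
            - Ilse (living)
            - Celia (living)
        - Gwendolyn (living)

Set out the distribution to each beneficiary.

Tavita first takes €100,000, leaving a balance of €4,500,000. Tavita then takes two-fifths of the balance (€1,800,000), for a total of €1,900,000. The remaining €2,700,000 passes to the descendants.
The descendants' portion (€2,700,000) is divided into 5 shares of €540,000: Eamon, Orsolya, and Eira each take €540,000; Xander's €540,000 share passes to Xander's issue; Rashid's €540,000 share passes to Rashid's issue.
Xander's share (€540,000) is divided into 2 shares of €270,000: Zephyr takes €270,000; Yevgeni's €270,000 share passes to Yevgeni's issue.
Yevgeni's share (€270,000) is divided into 2 shares of €135,000: Thandi and Bertrand each take €135,000.
Rashid's share (€540,000) is divided into 3 shares of €180,000: Jessamy and Gwendolyn each take €180,000; Yseult's €180,000 share passes to Yseult's issue.
Yseult's share (€180,000) is divided into 2 shares of €90,000: Ilse and Celia each take €90,000.

Tavita: €1,900,000; Eamon: €540,000; Orsolya: €540,000; Zephyr: €270,000; Thandi: €135,000; Bertrand: €135,000; Eira: €540,000; Jessamy: €180,000; Ilse: €90,000; Celia: €90,000; Gwendolyn: €180,000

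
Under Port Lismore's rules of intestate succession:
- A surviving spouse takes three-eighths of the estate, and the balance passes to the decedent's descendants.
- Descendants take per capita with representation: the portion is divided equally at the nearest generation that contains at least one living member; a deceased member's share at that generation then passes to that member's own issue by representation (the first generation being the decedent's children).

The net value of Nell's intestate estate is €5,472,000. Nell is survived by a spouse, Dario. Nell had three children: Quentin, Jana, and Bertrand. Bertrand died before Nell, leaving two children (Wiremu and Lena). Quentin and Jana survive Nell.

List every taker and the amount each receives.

Dario: €2,052,000; Quentin: €1,140,000; Jana: €1,140,000; Wiremu: €570,000; Lena: €570,000

Dario takes three-eighths of €5,472,000 = €2,052,000. The remaining €3,420,000 passes to the descendants.
The descendants' portion (€3,420,000) is divided into 3 shares of €1,140,000: Quentin and Jana each take €1,140,000; Bertrand's €1,140,000 share passes to Bertrand's issue.
Bertrand's share (€1,140,000) is divided into 2 shares of €570,000: Wiremu and Lena each take €570,000.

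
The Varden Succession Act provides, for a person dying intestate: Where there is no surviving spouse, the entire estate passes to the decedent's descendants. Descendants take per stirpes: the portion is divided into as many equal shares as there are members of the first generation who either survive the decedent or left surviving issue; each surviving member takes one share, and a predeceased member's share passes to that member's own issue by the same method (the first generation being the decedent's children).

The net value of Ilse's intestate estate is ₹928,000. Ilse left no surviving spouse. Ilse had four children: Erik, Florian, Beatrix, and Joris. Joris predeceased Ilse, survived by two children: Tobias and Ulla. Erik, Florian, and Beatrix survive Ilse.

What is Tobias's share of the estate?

The entire ₹928,000 passes to the descendants.
That amount (₹928,000) is divided into 4 shares of ₹232,000: Erik, Florian, and Beatrix each take ₹232,000; Joris's ₹232,000 share passes to Joris's issue.
Joris's share (₹232,000) is divided into 2 shares of ₹116,000: Tobias and Ulla each take ₹116,000.

Tobias receives ₹116,000.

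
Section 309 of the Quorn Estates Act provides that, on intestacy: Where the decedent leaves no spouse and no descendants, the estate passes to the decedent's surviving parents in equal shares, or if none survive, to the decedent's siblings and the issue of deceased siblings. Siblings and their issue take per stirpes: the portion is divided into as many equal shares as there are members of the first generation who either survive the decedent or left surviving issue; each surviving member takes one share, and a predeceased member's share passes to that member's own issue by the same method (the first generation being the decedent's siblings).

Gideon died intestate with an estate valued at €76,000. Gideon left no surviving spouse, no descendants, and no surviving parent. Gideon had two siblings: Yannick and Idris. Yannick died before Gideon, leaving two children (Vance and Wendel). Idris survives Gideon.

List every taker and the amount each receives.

The entire €76,000 passes to the siblings and their issue.
That amount (€76,000) is divided into 2 shares of €38,000: Idris takes €38,000; Yannick's €38,000 share passes to Yannick's issue.
Yannick's share (€38,000) is divided into 2 shares of €19,000: Vance and Wendel each take €19,000.

Vance: €19,000; Wendel: €19,000; Idris: €38,000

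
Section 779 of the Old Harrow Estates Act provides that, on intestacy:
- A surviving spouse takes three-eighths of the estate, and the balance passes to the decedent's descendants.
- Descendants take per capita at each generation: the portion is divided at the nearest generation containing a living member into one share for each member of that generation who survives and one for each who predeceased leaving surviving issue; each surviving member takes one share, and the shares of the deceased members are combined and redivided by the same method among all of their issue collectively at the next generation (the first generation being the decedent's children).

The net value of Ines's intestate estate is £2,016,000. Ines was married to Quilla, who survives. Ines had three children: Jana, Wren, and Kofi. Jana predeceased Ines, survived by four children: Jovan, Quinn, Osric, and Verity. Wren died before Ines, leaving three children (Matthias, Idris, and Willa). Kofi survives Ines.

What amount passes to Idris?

Quilla takes three-eighths of £2,016,000 = £756,000. The remaining £1,260,000 passes to the descendants.
The descendants' portion (£1,260,000) is divided at the children's generation into 3 shares of £420,000. Kofi takes £420,000. The 2 shares of the deceased (Jana and Wren) are combined into a pool of £840,000.
That pool (£840,000) is divided at the grandchildren's generation equally among Jovan, Quinn, Osric, Verity, Matthias, Idris, and Willa: £120,000 each.

Idris receives £120,000.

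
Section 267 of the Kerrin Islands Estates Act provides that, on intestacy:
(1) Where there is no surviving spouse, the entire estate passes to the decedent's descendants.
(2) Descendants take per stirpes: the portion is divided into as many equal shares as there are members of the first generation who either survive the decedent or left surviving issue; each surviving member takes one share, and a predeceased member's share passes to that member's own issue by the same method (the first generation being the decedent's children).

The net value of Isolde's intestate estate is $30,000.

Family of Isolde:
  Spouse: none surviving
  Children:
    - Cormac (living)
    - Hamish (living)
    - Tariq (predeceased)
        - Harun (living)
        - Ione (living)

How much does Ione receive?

Ione receives $5,000.

The entire $30,000 passes to the descendants.
That amount ($30,000) is divided into 3 shares of $10,000: Cormac and Hamish each take $10,000; Tariq's $10,000 share passes to Tariq's issue.
Tariq's share ($10,000) is divided into 2 shares of $5,000: Harun and Ione each take $5,000.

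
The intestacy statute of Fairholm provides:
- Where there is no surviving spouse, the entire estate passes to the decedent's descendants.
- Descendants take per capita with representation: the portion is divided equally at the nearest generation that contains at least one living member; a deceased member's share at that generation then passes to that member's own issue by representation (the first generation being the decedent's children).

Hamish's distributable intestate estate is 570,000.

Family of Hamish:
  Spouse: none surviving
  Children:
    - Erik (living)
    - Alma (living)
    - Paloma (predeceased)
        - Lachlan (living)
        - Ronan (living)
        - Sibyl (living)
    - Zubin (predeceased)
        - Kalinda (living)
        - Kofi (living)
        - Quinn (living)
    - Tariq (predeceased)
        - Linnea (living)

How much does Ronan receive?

Ronan receives 38,000.

The entire 570,000 passes to the descendants.
That amount (570,000) is divided into 5 shares of 114,000: Erik and Alma each take 114,000; Paloma's 114,000 share passes to Paloma's issue; Zubin's 114,000 share passes to Zubin's issue; Tariq's 114,000 share passes to Tariq's issue.
Paloma's share (114,000) is divided into 3 shares of 38,000: Lachlan, Ronan, and Sibyl each take 38,000.
Zubin's share (114,000) is divided into 3 shares of 38,000: Kalinda, Kofi, and Quinn each take 38,000.
Tariq's share (114,000) passes entirely to Linnea.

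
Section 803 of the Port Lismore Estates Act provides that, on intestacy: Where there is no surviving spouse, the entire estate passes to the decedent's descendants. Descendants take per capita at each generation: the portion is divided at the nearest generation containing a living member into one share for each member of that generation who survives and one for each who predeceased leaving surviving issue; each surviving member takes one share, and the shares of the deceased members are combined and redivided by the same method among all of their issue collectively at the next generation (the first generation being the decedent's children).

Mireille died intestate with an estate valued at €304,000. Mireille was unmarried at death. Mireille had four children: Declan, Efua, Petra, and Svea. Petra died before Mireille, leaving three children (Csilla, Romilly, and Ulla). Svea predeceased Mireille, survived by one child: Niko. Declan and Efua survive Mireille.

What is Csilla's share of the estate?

Csilla receives €38,000.

The entire €304,000 passes to the descendants.
That amount (€304,000) is divided at the children's generation into 4 shares of €76,000. Declan and Efua each take €76,000. The 2 shares of the deceased (Petra and Svea) are combined into a pool of €152,000.
That pool (€152,000) is divided at the grandchildren's generation equally among Csilla, Romilly, Ulla, and Niko: €38,000 each.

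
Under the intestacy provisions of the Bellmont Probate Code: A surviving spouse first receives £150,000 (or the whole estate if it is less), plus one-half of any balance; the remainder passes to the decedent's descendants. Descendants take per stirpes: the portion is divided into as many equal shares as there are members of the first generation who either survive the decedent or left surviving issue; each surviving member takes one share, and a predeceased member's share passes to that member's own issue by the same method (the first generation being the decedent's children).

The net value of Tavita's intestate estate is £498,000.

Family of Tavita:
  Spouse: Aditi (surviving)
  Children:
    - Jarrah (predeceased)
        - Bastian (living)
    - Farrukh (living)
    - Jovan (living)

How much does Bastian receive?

Aditi first takes £150,000, leaving a balance of £348,000. Aditi then takes one-half of the balance (£174,000), for a total of £324,000. The remaining £174,000 passes to the descendants.
The descendants' portion (£174,000) is divided into 3 shares of £58,000: Farrukh and Jovan each take £58,000; Jarrah's £58,000 share passes to Jarrah's issue.
Jarrah's share (£58,000) passes entirely to Bastian.

Bastian receives £58,000.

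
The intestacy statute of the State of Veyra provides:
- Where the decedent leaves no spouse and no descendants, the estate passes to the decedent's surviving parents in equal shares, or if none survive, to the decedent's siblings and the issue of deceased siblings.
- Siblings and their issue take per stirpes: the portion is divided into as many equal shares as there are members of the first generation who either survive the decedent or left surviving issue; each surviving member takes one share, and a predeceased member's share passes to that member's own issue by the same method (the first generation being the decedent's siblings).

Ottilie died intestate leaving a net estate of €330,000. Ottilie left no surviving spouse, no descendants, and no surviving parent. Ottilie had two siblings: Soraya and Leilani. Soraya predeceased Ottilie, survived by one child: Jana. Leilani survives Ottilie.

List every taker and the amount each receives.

The entire €330,000 passes to the siblings and their issue.
That amount (€330,000) is divided into 2 shares of €165,000: Leilani takes €165,000; Soraya's €165,000 share passes to Soraya's issue.
Soraya's share (€165,000) passes entirely to Jana.

Jana: €165,000; Leilani: €165,000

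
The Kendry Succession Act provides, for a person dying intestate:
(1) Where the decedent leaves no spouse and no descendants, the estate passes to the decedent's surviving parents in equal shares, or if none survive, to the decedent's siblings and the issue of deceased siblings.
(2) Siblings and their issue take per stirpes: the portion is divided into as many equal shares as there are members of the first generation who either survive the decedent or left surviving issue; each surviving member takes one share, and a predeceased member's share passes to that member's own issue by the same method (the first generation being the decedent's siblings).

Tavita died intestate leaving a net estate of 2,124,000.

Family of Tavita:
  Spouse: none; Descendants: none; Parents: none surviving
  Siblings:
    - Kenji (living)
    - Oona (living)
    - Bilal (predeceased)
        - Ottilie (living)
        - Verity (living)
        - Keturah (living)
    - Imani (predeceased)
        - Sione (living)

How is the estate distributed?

Kenji: 531,000; Oona: 531,000; Ottilie: 177,000; Verity: 177,000; Keturah: 177,000; Sione: 531,000

The entire 2,124,000 passes to the siblings and their issue.
That amount (2,124,000) is divided into 4 shares of 531,000: Kenji and Oona each take 531,000; Bilal's 531,000 share passes to Bilal's issue; Imani's 531,000 share passes to Imani's issue.
Bilal's share (531,000) is divided into 3 shares of 177,000: Ottilie, Verity, and Keturah each take 177,000.
Imani's share (531,000) passes entirely to Sione.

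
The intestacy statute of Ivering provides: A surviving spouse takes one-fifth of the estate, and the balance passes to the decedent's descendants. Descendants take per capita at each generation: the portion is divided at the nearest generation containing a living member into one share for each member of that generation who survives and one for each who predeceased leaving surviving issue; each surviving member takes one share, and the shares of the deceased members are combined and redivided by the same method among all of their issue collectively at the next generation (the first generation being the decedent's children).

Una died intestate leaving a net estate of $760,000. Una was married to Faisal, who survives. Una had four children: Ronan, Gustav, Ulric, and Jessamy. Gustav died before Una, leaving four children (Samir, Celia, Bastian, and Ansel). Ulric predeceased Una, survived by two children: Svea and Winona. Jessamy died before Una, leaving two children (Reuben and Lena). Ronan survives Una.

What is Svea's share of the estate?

Svea receives $57,000.

Faisal takes one-fifth of $760,000 = $152,000. The remaining $608,000 passes to the descendants.
The descendants' portion ($608,000) is divided at the children's generation into 4 shares of $152,000. Ronan takes $152,000. The 3 shares of the deceased (Gustav, Ulric, and Jessamy) are combined into a pool of $456,000.
That pool ($456,000) is divided at the grandchildren's generation equally among Samir, Celia, Bastian, Ansel, Svea, Winona, Reuben, and Lena: $57,000 each.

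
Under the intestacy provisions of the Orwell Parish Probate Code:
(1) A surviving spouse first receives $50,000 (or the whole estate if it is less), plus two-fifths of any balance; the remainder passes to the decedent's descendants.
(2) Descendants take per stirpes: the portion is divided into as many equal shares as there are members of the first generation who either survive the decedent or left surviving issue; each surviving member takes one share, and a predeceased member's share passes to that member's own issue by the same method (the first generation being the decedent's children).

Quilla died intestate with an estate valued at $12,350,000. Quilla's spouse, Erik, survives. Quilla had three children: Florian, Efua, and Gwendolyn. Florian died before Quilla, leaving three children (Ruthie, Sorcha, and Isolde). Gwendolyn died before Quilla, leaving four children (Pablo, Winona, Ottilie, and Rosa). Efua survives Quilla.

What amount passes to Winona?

Winona receives $615,000.

Erik first takes $50,000, leaving a balance of $12,300,000. Erik then takes two-fifths of the balance ($4,920,000), for a total of $4,970,000. The remaining $7,380,000 passes to the descendants.
The descendants' portion ($7,380,000) is divided into 3 shares of $2,460,000: Efua takes $2,460,000; Florian's $2,460,000 share passes to Florian's issue; Gwendolyn's $2,460,000 share passes to Gwendolyn's issue.
Florian's share ($2,460,000) is divided into 3 shares of $820,000: Ruthie, Sorcha, and Isolde each take $820,000.
Gwendolyn's share ($2,460,000) is divided into 4 shares of $615,000: Pablo, Winona, Ottilie, and Rosa each take $615,000.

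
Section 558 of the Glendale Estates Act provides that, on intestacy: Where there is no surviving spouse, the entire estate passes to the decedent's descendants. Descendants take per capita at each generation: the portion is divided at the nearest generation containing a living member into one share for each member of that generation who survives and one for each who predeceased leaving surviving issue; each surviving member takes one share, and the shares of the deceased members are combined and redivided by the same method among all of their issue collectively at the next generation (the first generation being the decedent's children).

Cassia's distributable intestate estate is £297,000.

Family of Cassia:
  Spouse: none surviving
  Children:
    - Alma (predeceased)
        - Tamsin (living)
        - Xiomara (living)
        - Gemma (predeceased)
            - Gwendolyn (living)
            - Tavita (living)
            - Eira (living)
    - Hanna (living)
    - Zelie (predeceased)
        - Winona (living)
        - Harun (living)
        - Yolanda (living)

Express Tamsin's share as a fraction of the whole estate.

Tamsin receives 1/9 of the estate.

The entire £297,000 passes to the descendants.
That amount (£297,000) is divided at the children's generation into 3 shares of £99,000. Hanna takes £99,000. The 2 shares of the deceased (Alma and Zelie) are combined into a pool of £198,000.
That pool (£198,000) is divided at the grandchildren's generation into 6 shares of £33,000. Tamsin, Xiomara, Winona, Harun, and Yolanda each take £33,000. The remaining share for the deceased Gemma (£33,000) is carried to the next generation.
That pool (£33,000) is divided at the great-grandchildren's generation equally among Gwendolyn, Tavita, and Eira: £11,000 each.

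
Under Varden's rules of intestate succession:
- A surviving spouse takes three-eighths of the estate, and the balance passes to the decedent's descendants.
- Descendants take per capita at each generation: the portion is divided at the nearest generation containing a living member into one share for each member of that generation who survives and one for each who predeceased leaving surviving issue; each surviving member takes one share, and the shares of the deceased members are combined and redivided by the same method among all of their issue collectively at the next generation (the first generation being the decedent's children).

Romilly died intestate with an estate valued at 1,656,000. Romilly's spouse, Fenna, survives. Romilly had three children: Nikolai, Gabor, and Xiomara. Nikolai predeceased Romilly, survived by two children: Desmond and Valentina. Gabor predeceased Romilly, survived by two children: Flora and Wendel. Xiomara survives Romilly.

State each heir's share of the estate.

Fenna: 621,000; Desmond: 172,500; Valentina: 172,500; Flora: 172,500; Wendel: 172,500; Xiomara: 345,000

Fenna takes three-eighths of 1,656,000 = 621,000. The remaining 1,035,000 passes to the descendants.
The descendants' portion (1,035,000) is divided at the children's generation into 3 shares of 345,000. Xiomara takes 345,000. The 2 shares of the deceased (Nikolai and Gabor) are combined into a pool of 690,000.
That pool (690,000) is divided at the grandchildren's generation equally among Desmond, Valentina, Flora, and Wendel: 172,500 each.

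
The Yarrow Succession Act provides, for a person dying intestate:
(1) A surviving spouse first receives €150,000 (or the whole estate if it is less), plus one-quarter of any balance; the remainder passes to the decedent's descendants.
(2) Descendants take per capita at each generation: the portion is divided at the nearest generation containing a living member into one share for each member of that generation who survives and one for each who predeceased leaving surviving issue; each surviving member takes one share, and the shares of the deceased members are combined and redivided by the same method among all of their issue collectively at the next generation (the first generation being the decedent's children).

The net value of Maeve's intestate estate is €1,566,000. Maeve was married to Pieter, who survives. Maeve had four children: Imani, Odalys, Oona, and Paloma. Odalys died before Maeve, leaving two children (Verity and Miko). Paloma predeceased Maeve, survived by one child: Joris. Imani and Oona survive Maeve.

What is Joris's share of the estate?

Joris receives €177,000.

Pieter first takes €150,000, leaving a balance of €1,416,000. Pieter then takes one-quarter of the balance (€354,000), for a total of €504,000. The remaining €1,062,000 passes to the descendants.
The descendants' portion (€1,062,000) is divided at the children's generation into 4 shares of €265,500. Imani and Oona each take €265,500. The 2 shares of the deceased (Odalys and Paloma) are combined into a pool of €531,000.
That pool (€531,000) is divided at the grandchildren's generation equally among Verity, Miko, and Joris: €177,000 each.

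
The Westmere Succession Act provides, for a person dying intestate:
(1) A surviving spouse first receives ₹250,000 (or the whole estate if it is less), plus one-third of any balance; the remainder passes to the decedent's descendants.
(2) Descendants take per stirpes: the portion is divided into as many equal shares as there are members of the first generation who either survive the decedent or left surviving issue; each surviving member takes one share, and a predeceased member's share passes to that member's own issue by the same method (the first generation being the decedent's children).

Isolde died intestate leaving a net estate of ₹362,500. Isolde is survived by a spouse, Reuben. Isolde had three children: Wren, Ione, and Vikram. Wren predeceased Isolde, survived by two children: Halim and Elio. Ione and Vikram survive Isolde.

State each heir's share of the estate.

Reuben: ₹287,500; Halim: ₹12,500; Elio: ₹12,500; Ione: ₹25,000; Vikram: ₹25,000

Reuben first takes ₹250,000, leaving a balance of ₹112,500. Reuben then takes one-third of the balance (₹37,500), for a total of ₹287,500. The remaining ₹75,000 passes to the descendants.
The descendants' portion (₹75,000) is divided into 3 shares of ₹25,000: Ione and Vikram each take ₹25,000; Wren's ₹25,000 share passes to Wren's issue.
Wren's share (₹25,000) is divided into 2 shares of ₹12,500: Halim and Elio each take ₹12,500.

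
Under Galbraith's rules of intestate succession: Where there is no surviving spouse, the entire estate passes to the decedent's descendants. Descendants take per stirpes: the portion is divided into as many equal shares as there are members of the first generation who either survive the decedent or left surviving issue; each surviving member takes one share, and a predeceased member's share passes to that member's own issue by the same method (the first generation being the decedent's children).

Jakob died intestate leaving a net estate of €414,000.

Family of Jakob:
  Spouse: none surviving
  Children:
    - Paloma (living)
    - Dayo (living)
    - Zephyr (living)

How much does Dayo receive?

Dayo receives €138,000.

The entire €414,000 passes to the descendants.
That amount (€414,000) is divided into 3 shares of €138,000: Paloma, Dayo, and Zephyr each take €138,000.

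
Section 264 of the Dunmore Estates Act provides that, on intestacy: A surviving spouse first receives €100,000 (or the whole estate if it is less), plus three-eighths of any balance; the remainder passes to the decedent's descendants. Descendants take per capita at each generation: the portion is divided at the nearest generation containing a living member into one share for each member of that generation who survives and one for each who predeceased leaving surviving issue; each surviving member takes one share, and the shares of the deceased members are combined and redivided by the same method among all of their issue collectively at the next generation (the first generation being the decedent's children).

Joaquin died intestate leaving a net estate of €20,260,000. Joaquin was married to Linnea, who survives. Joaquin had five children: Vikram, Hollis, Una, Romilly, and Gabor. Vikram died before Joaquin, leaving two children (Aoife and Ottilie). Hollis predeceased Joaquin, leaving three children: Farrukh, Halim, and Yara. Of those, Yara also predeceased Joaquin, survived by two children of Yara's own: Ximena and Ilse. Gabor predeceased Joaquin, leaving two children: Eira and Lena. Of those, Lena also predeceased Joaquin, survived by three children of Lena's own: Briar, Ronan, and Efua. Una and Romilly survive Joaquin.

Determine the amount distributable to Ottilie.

Ottilie receives €1,080,000.

Linnea first takes €100,000, leaving a balance of €20,160,000. Linnea then takes three-eighths of the balance (€7,560,000), for a total of €7,660,000. The remaining €12,600,000 passes to the descendants.
The descendants' portion (€12,600,000) is divided at the children's generation into 5 shares of €2,520,000. Una and Romilly each take €2,520,000. The 3 shares of the deceased (Vikram, Hollis, and Gabor) are combined into a pool of €7,560,000.
That pool (€7,560,000) is divided at the grandchildren's generation into 7 shares of €1,080,000. Aoife, Ottilie, Farrukh, Halim, and Eira each take €1,080,000. The 2 shares of the deceased (Yara and Lena) are combined into a pool of €2,160,000.
That pool (€2,160,000) is divided at the great-grandchildren's generation equally among Ximena, Ilse, Briar, Ronan, and Efua: €432,000 each.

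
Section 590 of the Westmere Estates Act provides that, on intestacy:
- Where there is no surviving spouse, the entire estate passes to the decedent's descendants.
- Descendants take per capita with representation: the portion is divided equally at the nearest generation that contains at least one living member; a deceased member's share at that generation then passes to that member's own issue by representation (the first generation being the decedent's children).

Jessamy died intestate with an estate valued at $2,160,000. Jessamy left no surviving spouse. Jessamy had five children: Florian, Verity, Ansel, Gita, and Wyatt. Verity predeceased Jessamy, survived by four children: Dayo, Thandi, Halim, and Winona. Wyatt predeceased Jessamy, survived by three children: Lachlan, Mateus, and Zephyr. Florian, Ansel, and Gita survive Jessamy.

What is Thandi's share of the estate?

The entire $2,160,000 passes to the descendants.
That amount ($2,160,000) is divided into 5 shares of $432,000: Florian, Ansel, and Gita each take $432,000; Verity's $432,000 share passes to Verity's issue; Wyatt's $432,000 share passes to Wyatt's issue.
Verity's share ($432,000) is divided into 4 shares of $108,000: Dayo, Thandi, Halim, and Winona each take $108,000.
Wyatt's share ($432,000) is divided into 3 shares of $144,000: Lachlan, Mateus, and Zephyr each take $144,000.

Thandi receives $108,000.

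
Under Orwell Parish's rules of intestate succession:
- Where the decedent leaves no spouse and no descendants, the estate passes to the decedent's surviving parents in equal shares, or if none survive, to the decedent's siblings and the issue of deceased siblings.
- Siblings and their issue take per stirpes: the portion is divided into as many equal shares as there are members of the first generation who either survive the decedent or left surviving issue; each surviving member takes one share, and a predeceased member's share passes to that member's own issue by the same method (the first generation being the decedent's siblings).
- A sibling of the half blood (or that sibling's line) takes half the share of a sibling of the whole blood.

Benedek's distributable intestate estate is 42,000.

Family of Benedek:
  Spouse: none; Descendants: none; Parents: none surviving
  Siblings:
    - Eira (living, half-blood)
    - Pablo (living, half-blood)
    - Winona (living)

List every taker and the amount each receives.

The entire 42,000 passes to the siblings and their issue.
Counting each half-blood sibling's line as half a unit, there are 2 units in 42,000, so one unit is 21,000. Whole-blood lines (Winona) take 21,000 each; half-blood lines (Eira and Pablo) take 10,500 each.

Eira: 10,500; Pablo: 10,500; Winona: 21,000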